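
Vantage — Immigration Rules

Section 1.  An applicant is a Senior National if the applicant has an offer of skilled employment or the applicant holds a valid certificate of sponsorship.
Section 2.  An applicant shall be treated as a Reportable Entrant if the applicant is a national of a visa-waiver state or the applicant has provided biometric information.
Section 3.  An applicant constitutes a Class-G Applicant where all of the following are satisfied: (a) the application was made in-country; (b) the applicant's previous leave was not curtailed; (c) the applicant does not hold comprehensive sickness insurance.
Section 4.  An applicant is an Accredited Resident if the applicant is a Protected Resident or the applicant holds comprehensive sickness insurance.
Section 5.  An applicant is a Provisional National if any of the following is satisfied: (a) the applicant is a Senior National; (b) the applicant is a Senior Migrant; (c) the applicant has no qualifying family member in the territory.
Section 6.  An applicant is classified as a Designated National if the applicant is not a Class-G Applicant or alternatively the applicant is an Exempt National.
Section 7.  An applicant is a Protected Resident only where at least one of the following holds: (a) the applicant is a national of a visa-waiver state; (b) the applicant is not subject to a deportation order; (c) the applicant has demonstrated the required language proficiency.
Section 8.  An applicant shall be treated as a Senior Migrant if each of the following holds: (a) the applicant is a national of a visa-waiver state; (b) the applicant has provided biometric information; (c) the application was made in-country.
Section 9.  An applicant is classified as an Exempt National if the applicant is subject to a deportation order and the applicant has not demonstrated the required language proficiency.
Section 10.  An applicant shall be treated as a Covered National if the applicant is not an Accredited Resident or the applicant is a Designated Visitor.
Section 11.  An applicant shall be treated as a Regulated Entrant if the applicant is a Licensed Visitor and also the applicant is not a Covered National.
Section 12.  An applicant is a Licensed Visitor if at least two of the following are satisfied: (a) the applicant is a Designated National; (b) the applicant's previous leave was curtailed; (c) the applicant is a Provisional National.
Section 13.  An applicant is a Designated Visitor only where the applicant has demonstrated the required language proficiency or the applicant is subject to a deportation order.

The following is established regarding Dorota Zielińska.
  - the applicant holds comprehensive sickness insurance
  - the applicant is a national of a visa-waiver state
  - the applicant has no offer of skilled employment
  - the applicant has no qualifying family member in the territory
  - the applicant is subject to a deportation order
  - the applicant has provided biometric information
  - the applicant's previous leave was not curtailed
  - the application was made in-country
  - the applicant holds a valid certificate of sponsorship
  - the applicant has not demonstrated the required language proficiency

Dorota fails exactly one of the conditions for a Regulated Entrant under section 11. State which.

Covered National

Under section 3: the application was made in-country? yes; and the applicant's previous leave was not curtailed? yes; and the applicant does not hold comprehensive sickness insurance? no. So the applicant is not a Class-G Applicant.
Under section 9: the applicant is subject to a deportation order? yes; and the applicant has not demonstrated the required language proficiency? yes. So the applicant is an Exempt National.
Under section 6: not a Class-G Applicant (section 3)? yes; or Exempt National (section 9)? yes. So the applicant is a Designated National.
Under section 1: the applicant has an offer of skilled employment? no; or the applicant holds a valid certificate of sponsorship? yes. So the applicant is a Senior National.
Under section 8: the applicant is a national of a visa-waiver state? yes; and the applicant has provided biometric information? yes; and the application was made in-country? yes. So the applicant is a Senior Migrant.
Under section 5: Senior National (section 1)? yes; or Senior Migrant (section 8)? yes; or the applicant has no qualifying family member in the territory? yes. So the applicant is a Provisional National.
Under section 12: Designated National (section 6)? yes; the applicant's previous leave was curtailed? no; Provisional National (section 5)? yes — 2 of 3 hold (need ≥2) → satisfied.
Under section 7: the applicant is a national of a visa-waiver state? yes; or the applicant is not subject to a deportation order? no; or the applicant has demonstrated the required language proficiency? no. So the applicant is a Protected Resident.
Under section 4: Protected Resident (section 7)? yes; or the applicant holds comprehensive sickness insurance? yes. So the applicant is an Accredited Resident.
Under section 13: the applicant has demonstrated the required language proficiency? no; or the applicant is subject to a deportation order? yes. So the applicant is a Designated Visitor.
Under section 10: not an Accredited Resident (section 4)? no; or Designated Visitor (section 13)? yes. So the applicant is a Covered National.
Under section 11: Licensed Visitor (section 12)? yes; and not a Covered National (section 10)? no. So the applicant is not a Regulated Entrant.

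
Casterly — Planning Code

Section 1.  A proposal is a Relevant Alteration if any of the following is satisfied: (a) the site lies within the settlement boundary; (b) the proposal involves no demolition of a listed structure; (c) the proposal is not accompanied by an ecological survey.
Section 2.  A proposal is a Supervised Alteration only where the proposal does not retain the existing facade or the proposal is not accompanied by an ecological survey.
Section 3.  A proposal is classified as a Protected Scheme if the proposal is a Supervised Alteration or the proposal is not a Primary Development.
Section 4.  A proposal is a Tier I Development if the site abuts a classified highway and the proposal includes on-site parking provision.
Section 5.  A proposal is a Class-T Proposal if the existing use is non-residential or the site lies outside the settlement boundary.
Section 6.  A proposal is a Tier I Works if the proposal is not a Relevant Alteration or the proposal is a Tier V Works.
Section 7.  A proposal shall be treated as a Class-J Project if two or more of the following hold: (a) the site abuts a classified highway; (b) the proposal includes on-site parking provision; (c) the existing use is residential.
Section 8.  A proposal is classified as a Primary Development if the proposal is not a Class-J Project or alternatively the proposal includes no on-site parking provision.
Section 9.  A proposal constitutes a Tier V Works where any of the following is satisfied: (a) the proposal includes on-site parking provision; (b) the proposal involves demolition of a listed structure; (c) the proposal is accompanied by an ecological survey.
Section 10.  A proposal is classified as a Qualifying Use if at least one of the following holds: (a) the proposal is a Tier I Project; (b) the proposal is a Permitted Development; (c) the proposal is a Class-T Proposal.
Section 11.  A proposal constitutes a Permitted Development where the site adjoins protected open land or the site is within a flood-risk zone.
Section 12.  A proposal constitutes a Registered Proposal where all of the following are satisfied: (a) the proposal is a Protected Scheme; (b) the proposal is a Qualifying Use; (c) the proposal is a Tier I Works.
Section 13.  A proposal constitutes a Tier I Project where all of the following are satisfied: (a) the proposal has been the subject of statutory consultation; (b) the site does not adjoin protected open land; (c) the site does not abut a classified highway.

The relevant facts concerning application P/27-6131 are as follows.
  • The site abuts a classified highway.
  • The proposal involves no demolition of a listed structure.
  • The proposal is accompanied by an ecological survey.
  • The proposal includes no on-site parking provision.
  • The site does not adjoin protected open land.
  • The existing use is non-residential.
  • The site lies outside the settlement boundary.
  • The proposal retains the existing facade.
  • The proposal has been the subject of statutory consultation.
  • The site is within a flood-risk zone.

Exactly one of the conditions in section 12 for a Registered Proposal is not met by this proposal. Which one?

Under section 2: the proposal does not retain the existing facade? no; or the proposal is not accompanied by an ecological survey? no. So the proposal is not a Supervised Alteration.
Under section 7: the site abuts a classified highway? yes; the proposal includes on-site parking provision? no; the existing use is residential? no — 1 of 3 hold (need ≥2) → not satisfied.
Under section 8: not a Class-J Project (section 7)? yes; or the proposal includes no on-site parking provision? yes. So the proposal is a Primary Development.
Under section 3: Supervised Alteration (section 2)? no; or not a Primary Development (section 8)? no. So the proposal is not a Protected Scheme.
Under section 13: the proposal has been the subject of statutory consultation? yes; and the site does not adjoin protected open land? yes; and the site does not abut a classified highway? no. So the proposal is not a Tier I Project.
Under section 11: the site adjoins protected open land? no; or the site is within a flood-risk zone? yes. So the proposal is a Permitted Development.
Under section 5: the existing use is non-residential? yes; or the site lies outside the settlement boundary? yes. So the proposal is a Class-T Proposal.
Under section 10: Tier I Project (section 13)? no; or Permitted Development (section 11)? yes; or Class-T Proposal (section 5)? yes. So the proposal is a Qualifying Use.
Under section 1: the site lies within the settlement boundary? no; or the proposal involves no demolition of a listed structure? yes; or the proposal is not accompanied by an ecological survey? no. So the proposal is a Relevant Alteration.
Under section 9: the proposal includes on-site parking provision? no; or the proposal involves demolition of a listed structure? no; or the proposal is accompanied by an ecological survey? yes. So the proposal is a Tier V Works.
Under section 6: not a Relevant Alteration (section 1)? no; or Tier V Works (section 9)? yes. So the proposal is a Tier I Works.
Under section 12: Protected Scheme (section 3)? no; and Qualifying Use (section 10)? yes; and Tier I Works (section 6)? yes. So the proposal is not a Registered Proposal.

Protected Scheme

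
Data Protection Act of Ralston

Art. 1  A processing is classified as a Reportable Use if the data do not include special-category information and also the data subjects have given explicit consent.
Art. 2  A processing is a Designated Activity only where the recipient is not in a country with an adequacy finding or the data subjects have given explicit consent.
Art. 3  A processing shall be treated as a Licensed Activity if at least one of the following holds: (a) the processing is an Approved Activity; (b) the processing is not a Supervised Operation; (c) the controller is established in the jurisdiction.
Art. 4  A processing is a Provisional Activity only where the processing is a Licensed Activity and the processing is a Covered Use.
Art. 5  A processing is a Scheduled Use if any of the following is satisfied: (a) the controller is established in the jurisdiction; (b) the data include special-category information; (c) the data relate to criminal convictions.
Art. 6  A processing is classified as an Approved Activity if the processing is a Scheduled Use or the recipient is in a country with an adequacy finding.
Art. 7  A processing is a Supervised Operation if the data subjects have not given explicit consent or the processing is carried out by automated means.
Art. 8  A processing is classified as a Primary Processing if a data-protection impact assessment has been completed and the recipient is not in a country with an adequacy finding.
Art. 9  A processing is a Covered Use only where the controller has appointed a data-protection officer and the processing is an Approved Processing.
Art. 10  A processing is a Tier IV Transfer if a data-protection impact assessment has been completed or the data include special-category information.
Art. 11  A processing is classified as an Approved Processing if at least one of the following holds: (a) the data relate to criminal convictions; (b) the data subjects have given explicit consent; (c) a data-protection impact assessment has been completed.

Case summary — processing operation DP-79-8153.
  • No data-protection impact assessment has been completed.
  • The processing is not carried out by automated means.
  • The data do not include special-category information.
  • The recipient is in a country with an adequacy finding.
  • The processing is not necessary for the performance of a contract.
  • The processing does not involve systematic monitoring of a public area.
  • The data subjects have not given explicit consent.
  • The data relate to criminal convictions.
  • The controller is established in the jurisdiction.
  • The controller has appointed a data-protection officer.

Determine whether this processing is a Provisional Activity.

Yes

article 5 — Scheduled Use: [the controller is established in the jurisdiction? yes] OR [the data include special-category information? no] OR [the data relate to criminal convictions? yes] → satisfied.
article 6 — Approved Activity: [Scheduled Use (article 5)? yes] OR [the recipient is in a country with an adequacy finding? yes] → satisfied.
article 7 — Supervised Operation: [the data subjects have not given explicit consent? yes] OR [the processing is carried out by automated means? no] → satisfied.
article 3 — Licensed Activity: [Approved Activity (article 6)? yes] OR [not a Supervised Operation (article 7)? no] OR [the controller is established in the jurisdiction? yes] → satisfied.
article 11 — Approved Processing: [the data relate to criminal convictions? yes] OR [the data subjects have given explicit consent? no] OR [a data-protection impact assessment has been completed? no] → satisfied.
article 9 — Covered Use: [the controller has appointed a data-protection officer? yes] AND [Approved Processing (article 11)? yes] → satisfied.
article 4 — Provisional Activity: [Licensed Activity (article 3)? yes] AND [Covered Use (article 9)? yes] → satisfied.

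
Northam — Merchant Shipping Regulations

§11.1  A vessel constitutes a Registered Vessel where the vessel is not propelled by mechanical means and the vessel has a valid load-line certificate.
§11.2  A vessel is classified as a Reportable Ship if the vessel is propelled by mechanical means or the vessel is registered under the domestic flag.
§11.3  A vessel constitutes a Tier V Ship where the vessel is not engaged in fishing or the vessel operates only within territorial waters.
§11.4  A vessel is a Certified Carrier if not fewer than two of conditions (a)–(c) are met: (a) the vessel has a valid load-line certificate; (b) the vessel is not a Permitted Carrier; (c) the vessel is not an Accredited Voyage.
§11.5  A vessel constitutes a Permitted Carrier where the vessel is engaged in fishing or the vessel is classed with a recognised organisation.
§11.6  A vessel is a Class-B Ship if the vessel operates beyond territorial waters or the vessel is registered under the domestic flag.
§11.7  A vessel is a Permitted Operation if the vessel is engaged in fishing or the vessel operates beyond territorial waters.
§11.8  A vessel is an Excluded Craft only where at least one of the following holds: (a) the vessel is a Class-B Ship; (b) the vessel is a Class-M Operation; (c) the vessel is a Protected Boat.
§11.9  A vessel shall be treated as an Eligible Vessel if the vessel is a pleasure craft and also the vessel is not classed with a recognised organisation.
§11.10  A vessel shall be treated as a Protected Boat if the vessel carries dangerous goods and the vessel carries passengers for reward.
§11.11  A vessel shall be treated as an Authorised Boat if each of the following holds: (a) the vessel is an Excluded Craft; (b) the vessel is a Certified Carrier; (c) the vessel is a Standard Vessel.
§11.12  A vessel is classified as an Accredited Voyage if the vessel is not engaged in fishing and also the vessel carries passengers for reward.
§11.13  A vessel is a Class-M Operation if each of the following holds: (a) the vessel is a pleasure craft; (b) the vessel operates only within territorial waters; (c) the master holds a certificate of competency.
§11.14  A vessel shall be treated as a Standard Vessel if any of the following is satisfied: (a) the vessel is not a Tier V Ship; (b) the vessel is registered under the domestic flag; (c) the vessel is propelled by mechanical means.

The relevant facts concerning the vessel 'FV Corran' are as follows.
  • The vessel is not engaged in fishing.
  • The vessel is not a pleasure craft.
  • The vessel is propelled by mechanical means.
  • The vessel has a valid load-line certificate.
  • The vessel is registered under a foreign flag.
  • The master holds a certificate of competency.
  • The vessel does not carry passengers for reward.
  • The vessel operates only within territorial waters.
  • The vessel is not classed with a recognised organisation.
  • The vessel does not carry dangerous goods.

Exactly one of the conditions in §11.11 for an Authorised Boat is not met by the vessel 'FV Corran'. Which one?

Excluded Craft

Under §11.6: the vessel operates beyond territorial waters? no; or the vessel is registered under the domestic flag? no. So the vessel is not a Class-B Ship.
Under §11.13: the vessel is a pleasure craft? no; and the vessel operates only within territorial waters? yes; and the master holds a certificate of competency? yes. So the vessel is not a Class-M Operation.
Under §11.10: the vessel carries dangerous goods? no; and the vessel carries passengers for reward? no. So the vessel is not a Protected Boat.
Under §11.8: Class-B Ship (§11.6)? no; or Class-M Operation (§11.13)? no; or Protected Boat (§11.10)? no. So the vessel is not an Excluded Craft.
Under §11.5: the vessel is engaged in fishing? no; or the vessel is classed with a recognised organisation? no. So the vessel is not a Permitted Carrier.
Under §11.12: the vessel is not engaged in fishing? yes; and the vessel carries passengers for reward? no. So the vessel is not an Accredited Voyage.
Under §11.4: the vessel has a valid load-line certificate? yes; not a Permitted Carrier (§11.5)? yes; not an Accredited Voyage (§11.12)? yes — 3 of 3 hold (need ≥2) → satisfied.
Under §11.3: the vessel is not engaged in fishing? yes; or the vessel operates only within territorial waters? yes. So the vessel is a Tier V Ship.
Under §11.14: not a Tier V Ship (§11.3)? no; or the vessel is registered under the domestic flag? no; or the vessel is propelled by mechanical means? yes. So the vessel is a Standard Vessel.
Under §11.11: Excluded Craft (§11.8)? no; and Certified Carrier (§11.4)? yes; and Standard Vessel (§11.14)? yes. So the vessel is not an Authorised Boat.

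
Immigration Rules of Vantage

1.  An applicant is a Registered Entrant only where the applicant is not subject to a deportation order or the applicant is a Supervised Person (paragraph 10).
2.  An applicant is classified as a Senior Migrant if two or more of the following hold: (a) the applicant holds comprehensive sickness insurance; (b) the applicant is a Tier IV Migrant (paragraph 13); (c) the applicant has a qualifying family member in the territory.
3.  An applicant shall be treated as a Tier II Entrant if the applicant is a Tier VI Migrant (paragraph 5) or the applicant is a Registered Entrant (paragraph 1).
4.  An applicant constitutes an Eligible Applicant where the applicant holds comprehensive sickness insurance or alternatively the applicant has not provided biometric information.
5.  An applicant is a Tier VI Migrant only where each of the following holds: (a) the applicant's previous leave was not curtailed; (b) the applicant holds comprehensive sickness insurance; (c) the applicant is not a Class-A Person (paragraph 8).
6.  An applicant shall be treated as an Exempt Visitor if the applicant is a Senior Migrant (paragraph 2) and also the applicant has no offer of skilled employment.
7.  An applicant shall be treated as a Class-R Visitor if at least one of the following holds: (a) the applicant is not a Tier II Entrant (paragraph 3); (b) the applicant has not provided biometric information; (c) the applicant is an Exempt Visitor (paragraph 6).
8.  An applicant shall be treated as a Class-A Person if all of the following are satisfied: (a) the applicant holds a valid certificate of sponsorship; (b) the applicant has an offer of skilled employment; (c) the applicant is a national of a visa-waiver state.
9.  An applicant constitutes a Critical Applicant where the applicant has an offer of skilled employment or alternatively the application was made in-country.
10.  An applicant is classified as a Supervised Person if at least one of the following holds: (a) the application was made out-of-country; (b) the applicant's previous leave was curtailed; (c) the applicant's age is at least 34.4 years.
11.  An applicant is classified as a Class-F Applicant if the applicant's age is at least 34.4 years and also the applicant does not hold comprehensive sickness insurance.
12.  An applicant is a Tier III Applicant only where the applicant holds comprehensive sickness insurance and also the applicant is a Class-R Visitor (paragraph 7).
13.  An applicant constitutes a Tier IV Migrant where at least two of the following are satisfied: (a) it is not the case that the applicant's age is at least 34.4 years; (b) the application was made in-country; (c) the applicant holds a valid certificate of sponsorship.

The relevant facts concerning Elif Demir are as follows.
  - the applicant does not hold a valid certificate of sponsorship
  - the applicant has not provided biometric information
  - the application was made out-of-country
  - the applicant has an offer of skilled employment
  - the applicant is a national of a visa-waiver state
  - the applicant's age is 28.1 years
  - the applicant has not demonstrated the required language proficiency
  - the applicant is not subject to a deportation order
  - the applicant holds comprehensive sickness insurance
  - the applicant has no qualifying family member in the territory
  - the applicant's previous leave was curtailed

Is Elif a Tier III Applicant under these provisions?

Yes

paragraph 8 — Class-A Person: [the applicant holds a valid certificate of sponsorship? no] AND [the applicant has an offer of skilled employment? yes] AND [the applicant is a national of a visa-waiver state? yes] → not satisfied.
paragraph 5 — Tier VI Migrant: [the applicant's previous leave was not curtailed? no] AND [the applicant holds comprehensive sickness insurance? yes] AND [not a Class-A Person (paragraph 8)? yes] → not satisfied.
paragraph 10 — Supervised Person: [the application was made out-of-country? yes] OR [the applicant's previous leave was curtailed? yes] OR [applicant's age: 28.1 years ≥ 34.4 years? no] → satisfied.
paragraph 1 — Registered Entrant: [the applicant is not subject to a deportation order? yes] OR [Supervised Person (paragraph 10)? yes] → satisfied.
paragraph 3 — Tier II Entrant: [Tier VI Migrant (paragraph 5)? no] OR [Registered Entrant (paragraph 1)? yes] → satisfied.
paragraph 13 — Tier IV Migrant: applicant's age: 28.1 years ≥ 34.4 years? no, so negated condition yes; the application was made in-country? no; the applicant holds a valid certificate of sponsorship? no — 1 of 3 hold (need ≥2) → not satisfied.
paragraph 2 — Senior Migrant: the applicant holds comprehensive sickness insurance? yes; Tier IV Migrant (paragraph 13)? no; the applicant has a qualifying family member in the territory? no — 1 of 3 hold (need ≥2) → not satisfied.
paragraph 6 — Exempt Visitor: [Senior Migrant (paragraph 2)? no] AND [the applicant has no offer of skilled employment? no] → not satisfied.
paragraph 7 — Class-R Visitor: [not a Tier II Entrant (paragraph 3)? no] OR [the applicant has not provided biometric information? yes] OR [Exempt Visitor (paragraph 6)? no] → satisfied.
paragraph 12 — Tier III Applicant: [the applicant holds comprehensive sickness insurance? yes] AND [Class-R Visitor (paragraph 7)? yes] → satisfied.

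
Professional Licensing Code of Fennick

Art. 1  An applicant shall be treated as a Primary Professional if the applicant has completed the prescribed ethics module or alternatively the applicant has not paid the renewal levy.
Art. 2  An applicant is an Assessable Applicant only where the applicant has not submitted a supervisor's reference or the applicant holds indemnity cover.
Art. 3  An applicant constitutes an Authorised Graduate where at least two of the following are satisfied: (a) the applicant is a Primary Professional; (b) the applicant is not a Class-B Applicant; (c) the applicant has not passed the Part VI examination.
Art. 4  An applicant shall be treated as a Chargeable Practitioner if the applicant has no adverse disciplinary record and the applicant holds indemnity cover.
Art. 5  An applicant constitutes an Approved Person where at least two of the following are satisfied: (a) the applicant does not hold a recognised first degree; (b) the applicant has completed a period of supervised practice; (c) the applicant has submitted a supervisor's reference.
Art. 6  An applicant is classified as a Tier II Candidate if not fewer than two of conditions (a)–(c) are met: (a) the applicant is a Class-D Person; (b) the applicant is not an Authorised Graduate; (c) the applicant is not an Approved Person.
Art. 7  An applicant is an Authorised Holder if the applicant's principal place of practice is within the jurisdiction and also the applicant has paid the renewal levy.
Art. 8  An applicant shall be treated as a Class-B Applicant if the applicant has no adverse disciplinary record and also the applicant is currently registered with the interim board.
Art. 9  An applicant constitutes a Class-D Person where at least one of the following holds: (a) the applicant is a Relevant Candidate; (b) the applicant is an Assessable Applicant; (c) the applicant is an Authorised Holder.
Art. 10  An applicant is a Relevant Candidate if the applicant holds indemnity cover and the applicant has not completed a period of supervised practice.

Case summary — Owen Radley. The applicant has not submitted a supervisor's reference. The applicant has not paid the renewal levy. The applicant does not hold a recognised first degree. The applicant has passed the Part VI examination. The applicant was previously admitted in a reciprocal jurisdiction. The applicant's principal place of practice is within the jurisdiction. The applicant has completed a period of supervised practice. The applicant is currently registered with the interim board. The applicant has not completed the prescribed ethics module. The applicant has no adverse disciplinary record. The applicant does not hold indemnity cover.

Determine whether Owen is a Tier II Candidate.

article 10 — Relevant Candidate: [the applicant holds indemnity cover? no] AND [the applicant has not completed a period of supervised practice? no] → not satisfied.
article 2 — Assessable Applicant: [the applicant has not submitted a supervisor's reference? yes] OR [the applicant holds indemnity cover? no] → satisfied.
article 7 — Authorised Holder: [the applicant's principal place of practice is within the jurisdiction? yes] AND [the applicant has paid the renewal levy? no] → not satisfied.
article 9 — Class-D Person: [Relevant Candidate (article 10)? no] OR [Assessable Applicant (article 2)? yes] OR [Authorised Holder (article 7)? no] → satisfied.
article 1 — Primary Professional: [the applicant has completed the prescribed ethics module? no] OR [the applicant has not paid the renewal levy? yes] → satisfied.
article 8 — Class-B Applicant: [the applicant has no adverse disciplinary record? yes] AND [the applicant is currently registered with the interim board? yes] → satisfied.
article 3 — Authorised Graduate: Primary Professional (article 1)? yes; not a Class-B Applicant (article 8)? no; the applicant has not passed the Part VI examination? no — 1 of 3 hold (need ≥2) → not satisfied.
article 5 — Approved Person: the applicant does not hold a recognised first degree? yes; the applicant has completed a period of supervised practice? yes; the applicant has submitted a supervisor's reference? no — 2 of 3 hold (need ≥2) → satisfied.
article 6 — Tier II Candidate: Class-D Person (article 9)? yes; not an Authorised Graduate (article 3)? yes; not an Approved Person (article 5)? no — 2 of 3 hold (need ≥2) → satisfied.

Yes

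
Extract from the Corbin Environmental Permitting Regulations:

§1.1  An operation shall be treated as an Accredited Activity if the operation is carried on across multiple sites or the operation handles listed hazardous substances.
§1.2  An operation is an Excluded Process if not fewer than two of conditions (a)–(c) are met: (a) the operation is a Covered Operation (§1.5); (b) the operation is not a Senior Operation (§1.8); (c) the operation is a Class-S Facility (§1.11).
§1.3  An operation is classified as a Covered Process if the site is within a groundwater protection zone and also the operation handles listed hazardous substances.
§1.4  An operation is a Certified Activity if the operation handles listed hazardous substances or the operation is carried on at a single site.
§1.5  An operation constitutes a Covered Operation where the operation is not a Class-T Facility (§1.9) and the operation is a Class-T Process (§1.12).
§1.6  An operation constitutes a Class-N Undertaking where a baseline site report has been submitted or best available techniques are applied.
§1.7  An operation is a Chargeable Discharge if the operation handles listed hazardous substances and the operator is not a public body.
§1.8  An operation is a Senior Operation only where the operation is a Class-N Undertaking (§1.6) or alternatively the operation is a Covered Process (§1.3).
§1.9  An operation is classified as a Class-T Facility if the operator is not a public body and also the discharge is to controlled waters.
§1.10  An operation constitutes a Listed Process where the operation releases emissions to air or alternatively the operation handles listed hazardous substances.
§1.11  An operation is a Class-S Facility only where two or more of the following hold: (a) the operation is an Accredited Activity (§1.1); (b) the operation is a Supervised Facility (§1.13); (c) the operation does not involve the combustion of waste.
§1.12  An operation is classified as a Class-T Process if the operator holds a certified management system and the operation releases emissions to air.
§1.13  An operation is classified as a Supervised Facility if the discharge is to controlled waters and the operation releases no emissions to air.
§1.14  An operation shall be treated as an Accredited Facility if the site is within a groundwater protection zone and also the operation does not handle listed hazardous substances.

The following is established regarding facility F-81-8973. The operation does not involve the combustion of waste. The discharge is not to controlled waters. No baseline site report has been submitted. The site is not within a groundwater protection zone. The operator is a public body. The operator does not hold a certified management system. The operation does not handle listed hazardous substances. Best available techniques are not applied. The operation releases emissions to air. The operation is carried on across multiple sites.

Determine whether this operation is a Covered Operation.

No

§1.9 — Class-T Facility: [the operator is not a public body? no] AND [the discharge is to controlled waters? no] → not satisfied.
§1.12 — Class-T Process: [the operator holds a certified management system? no] AND [the operation releases emissions to air? yes] → not satisfied.
§1.5 — Covered Operation: [not a Class-T Facility (§1.9)? yes] AND [Class-T Process (§1.12)? no] → not satisfied.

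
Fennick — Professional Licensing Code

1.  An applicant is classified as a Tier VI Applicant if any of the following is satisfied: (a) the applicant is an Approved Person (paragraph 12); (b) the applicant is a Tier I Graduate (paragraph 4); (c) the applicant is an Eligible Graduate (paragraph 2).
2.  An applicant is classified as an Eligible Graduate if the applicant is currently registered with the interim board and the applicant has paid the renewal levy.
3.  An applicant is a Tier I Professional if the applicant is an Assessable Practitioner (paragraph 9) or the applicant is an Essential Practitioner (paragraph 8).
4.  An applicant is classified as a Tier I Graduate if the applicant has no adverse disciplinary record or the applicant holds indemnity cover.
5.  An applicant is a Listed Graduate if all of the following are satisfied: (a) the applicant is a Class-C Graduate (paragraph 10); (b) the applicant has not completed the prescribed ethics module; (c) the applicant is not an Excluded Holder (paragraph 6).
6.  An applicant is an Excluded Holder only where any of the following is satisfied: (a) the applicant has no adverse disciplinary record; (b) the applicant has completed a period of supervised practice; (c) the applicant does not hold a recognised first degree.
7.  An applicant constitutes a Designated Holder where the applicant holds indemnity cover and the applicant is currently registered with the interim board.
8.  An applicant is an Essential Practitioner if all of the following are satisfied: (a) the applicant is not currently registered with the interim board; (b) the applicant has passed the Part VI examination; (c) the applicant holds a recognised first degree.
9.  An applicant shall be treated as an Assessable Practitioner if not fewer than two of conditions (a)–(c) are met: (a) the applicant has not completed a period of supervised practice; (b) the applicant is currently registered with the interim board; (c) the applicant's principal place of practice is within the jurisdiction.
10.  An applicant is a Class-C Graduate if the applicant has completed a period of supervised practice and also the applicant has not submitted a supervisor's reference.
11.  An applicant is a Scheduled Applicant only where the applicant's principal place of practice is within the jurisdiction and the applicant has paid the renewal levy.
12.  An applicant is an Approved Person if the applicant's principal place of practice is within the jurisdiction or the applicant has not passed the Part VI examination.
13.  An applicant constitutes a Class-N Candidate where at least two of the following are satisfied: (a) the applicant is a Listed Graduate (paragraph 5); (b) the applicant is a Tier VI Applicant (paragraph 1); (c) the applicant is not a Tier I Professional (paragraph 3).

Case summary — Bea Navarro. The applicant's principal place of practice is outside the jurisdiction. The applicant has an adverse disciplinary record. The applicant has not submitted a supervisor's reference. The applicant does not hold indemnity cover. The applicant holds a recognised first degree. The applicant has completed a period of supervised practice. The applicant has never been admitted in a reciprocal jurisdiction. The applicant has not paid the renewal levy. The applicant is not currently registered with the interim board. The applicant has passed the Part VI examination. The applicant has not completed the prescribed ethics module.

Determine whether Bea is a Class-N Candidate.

No

Under paragraph 10: the applicant has completed a period of supervised practice? yes; and the applicant has not submitted a supervisor's reference? yes. So the applicant is a Class-C Graduate.
Under paragraph 6: the applicant has no adverse disciplinary record? no; or the applicant has completed a period of supervised practice? yes; or the applicant does not hold a recognised first degree? no. So the applicant is an Excluded Holder.
Under paragraph 5: Class-C Graduate (paragraph 10)? yes; and the applicant has not completed the prescribed ethics module? yes; and not an Excluded Holder (paragraph 6)? no. So the applicant is not a Listed Graduate.
Under paragraph 12: the applicant's principal place of practice is within the jurisdiction? no; or the applicant has not passed the Part VI examination? no. So the applicant is not an Approved Person.
Under paragraph 4: the applicant has no adverse disciplinary record? no; or the applicant holds indemnity cover? no. So the applicant is not a Tier I Graduate.
Under paragraph 2: the applicant is currently registered with the interim board? no; and the applicant has paid the renewal levy? no. So the applicant is not an Eligible Graduate.
Under paragraph 1: Approved Person (paragraph 12)? no; or Tier I Graduate (paragraph 4)? no; or Eligible Graduate (paragraph 2)? no. So the applicant is not a Tier VI Applicant.
Under paragraph 9: the applicant has not completed a period of supervised practice? no; the applicant is currently registered with the interim board? no; the applicant's principal place of practice is within the jurisdiction? no — 0 of 3 hold (need ≥2) → not satisfied.
Under paragraph 8: the applicant is not currently registered with the interim board? yes; and the applicant has passed the Part VI examination? yes; and the applicant holds a recognised first degree? yes. So the applicant is an Essential Practitioner.
Under paragraph 3: Assessable Practitioner (paragraph 9)? no; or Essential Practitioner (paragraph 8)? yes. So the applicant is a Tier I Professional.
Under paragraph 13: Listed Graduate (paragraph 5)? no; Tier VI Applicant (paragraph 1)? no; not a Tier I Professional (paragraph 3)? no — 0 of 3 hold (need ≥2) → not satisfied.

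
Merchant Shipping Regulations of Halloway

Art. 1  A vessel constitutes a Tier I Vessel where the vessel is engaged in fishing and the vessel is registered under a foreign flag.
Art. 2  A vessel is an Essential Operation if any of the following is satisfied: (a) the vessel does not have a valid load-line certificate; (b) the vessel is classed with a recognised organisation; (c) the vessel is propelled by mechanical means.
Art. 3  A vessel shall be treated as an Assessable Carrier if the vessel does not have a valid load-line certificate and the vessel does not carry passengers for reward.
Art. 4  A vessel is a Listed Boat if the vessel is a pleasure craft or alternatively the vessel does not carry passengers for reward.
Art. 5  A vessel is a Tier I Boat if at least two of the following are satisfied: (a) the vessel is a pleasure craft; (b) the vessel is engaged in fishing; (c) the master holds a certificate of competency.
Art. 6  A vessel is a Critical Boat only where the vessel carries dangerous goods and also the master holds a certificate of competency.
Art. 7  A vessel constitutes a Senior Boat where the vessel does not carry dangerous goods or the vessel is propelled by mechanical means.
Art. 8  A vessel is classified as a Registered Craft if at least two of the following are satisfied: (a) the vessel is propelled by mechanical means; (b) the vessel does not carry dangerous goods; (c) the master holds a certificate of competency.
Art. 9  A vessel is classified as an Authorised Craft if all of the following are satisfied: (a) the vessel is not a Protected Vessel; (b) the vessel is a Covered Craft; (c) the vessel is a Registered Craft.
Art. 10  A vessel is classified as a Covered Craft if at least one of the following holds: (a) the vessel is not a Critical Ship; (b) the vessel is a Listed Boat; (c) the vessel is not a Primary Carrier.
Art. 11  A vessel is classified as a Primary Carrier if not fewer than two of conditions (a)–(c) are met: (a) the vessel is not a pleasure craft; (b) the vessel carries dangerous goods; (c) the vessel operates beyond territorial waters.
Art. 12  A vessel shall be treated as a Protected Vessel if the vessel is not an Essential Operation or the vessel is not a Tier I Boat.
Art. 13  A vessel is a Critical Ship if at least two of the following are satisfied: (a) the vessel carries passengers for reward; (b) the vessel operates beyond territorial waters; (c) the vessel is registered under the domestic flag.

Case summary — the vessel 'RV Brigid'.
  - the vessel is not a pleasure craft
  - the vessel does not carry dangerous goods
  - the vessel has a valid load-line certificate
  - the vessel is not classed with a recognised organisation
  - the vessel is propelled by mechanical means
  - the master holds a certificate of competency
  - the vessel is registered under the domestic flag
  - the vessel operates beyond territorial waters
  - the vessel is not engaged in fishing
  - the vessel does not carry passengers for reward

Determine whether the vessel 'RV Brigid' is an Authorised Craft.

article 2 — Essential Operation: [the vessel does not have a valid load-line certificate? no] OR [the vessel is classed with a recognised organisation? no] OR [the vessel is propelled by mechanical means? yes] → satisfied.
article 5 — Tier I Boat: the vessel is a pleasure craft? no; the vessel is engaged in fishing? no; the master holds a certificate of competency? yes — 1 of 3 hold (need ≥2) → not satisfied.
article 12 — Protected Vessel: [not an Essential Operation (article 2)? no] OR [not a Tier I Boat (article 5)? yes] → satisfied.
article 13 — Critical Ship: the vessel carries passengers for reward? no; the vessel operates beyond territorial waters? yes; the vessel is registered under the domestic flag? yes — 2 of 3 hold (need ≥2) → satisfied.
article 4 — Listed Boat: [the vessel is a pleasure craft? no] OR [the vessel does not carry passengers for reward? yes] → satisfied.
article 11 — Primary Carrier: the vessel is not a pleasure craft? yes; the vessel carries dangerous goods? no; the vessel operates beyond territorial waters? yes — 2 of 3 hold (need ≥2) → satisfied.
article 10 — Covered Craft: [not a Critical Ship (article 13)? no] OR [Listed Boat (article 4)? yes] OR [not a Primary Carrier (article 11)? no] → satisfied.
article 8 — Registered Craft: the vessel is propelled by mechanical means? yes; the vessel does not carry dangerous goods? yes; the master holds a certificate of competency? yes — 3 of 3 hold (need ≥2) → satisfied.
article 9 — Authorised Craft: [not a Protected Vessel (article 12)? no] AND [Covered Craft (article 10)? yes] AND [Registered Craft (article 8)? yes] → not satisfied.

No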